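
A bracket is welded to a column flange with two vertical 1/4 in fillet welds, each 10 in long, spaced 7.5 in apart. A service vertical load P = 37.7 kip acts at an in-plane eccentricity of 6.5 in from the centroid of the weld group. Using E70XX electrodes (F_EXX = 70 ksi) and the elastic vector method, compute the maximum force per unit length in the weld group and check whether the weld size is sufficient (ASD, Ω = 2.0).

f_max ≈ 4.79 kip/in; NOT adequate

Total weld length L_w = 20 in. Treat welds as unit-width lines.
Polar moment about centroid: J = 2[d³/12 + d(b/2)²] = 2[10³/12 + 10×3.75²] = 447.9 in³.
Direct shear f_v = P/L_w = 37.7 / 20 = 1.885 kip/in (vertical).
Torsion M = P·e = 37.7 × 6.5 = 245.05 kip·in.
Critical point at (x, y) = (3.75, 5) from centroid. f_tx = M·y/J = 2.735 kip/in; f_ty = M·x/J = 2.052 kip/in.
Resultant f_max = √[f_tx² + (f_v + f_ty)²] = √[2.735² + (1.885 + 2.052)²] = 4.794 kip/in.
Capacity per unit length: r_n/Ω = (1/2.0) × 0.6 × 70 × (0.707 × 0.25) = 3.712 kip/in.
4.794 > 3.712 → NOT adequate.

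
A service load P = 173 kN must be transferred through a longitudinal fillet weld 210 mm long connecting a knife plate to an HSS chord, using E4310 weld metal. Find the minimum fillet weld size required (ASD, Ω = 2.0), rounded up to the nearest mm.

w = 10 mm

E43XX → F_EXX = 430 MPa.
Total weld length L = 210 mm.
Required throat t_e = P × Ω / (0.6 F_EXX × L) = 173 × 2.0 / (0.6 × 430 × 210 × 10⁻³) = 6.386 mm.
Required leg w = t_e / 0.707 = 9.033 mm → use 10 mm.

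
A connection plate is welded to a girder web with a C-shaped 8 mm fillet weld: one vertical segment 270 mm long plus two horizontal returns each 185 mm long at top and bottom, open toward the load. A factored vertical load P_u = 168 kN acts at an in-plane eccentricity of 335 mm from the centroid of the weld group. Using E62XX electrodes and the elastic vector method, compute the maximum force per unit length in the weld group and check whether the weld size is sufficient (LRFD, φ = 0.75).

E62XX → F_EXX = 620 MPa.
Total weld length L_w = 640 mm. Treat welds as unit-width lines.
Centroid: x̄ = 2×185×92.5 / 640 = 53.48 mm from the vertical weld.
Polar moment about centroid: J = I_x + I_y = [270³/12 + 2×185×135²] + [270×53.48² + 2(185³/12 + 185×39.02²)] = 10770000 mm³.
Direct shear f_v = P/L_w = 168×10³ / 640 = 262.5 N/mm (vertical).
Torsion M = P·e = 168×10³ × 335 = 56280000 N·mm.
Critical point at (x, y) = (131.5, 135) from centroid. f_tx = M·y/J = 705.2 N/mm; f_ty = M·x/J = 687 N/mm.
Resultant f_max = √[f_tx² + (f_v + f_ty)²] = √[705.2² + (262.5 + 687)²] = 1183 N/mm.
Capacity per unit length: φr_n = 0.75 × 0.6 × 620 × (0.707 × 8) = 1578 N/mm.
1183 ≤ 1578 → adequate.

f_max ≈ 1180 N/mm; adequate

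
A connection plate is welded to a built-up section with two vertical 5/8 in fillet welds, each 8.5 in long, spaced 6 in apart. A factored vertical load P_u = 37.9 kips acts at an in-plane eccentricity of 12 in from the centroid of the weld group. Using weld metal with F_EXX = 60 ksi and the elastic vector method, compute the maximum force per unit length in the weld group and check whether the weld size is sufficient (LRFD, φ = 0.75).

f_max ≈ 10.7 kip/in; adequate

Total weld length L_w = 17 in. Treat welds as unit-width lines.
Polar moment about centroid: J = 2[d³/12 + d(b/2)²] = 2[8.5³/12 + 8.5×3²] = 255.4 in³.
Direct shear f_v = P/L_w = 37.9 / 17 = 2.229 kip/in (vertical).
Torsion M = P·e = 37.9 × 12 = 454.8 kip·in.
Critical point at (x, y) = (3, 4.25) from centroid. f_tx = M·y/J = 7.569 kip/in; f_ty = M·x/J = 5.343 kip/in.
Resultant f_max = √[f_tx² + (f_v + f_ty)²] = √[7.569² + (2.229 + 5.343)²] = 10.71 kip/in.
Capacity per unit length: φr_n = 0.75 × 0.6 × 60 × (0.707 × 0.625) = 11.93 kip/in.
10.71 ≤ 11.93 → adequate.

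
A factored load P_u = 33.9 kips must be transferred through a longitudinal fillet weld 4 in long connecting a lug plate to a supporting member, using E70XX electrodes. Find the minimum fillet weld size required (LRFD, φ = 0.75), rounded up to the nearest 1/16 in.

E70XX → F_EXX = 70 ksi.
Total weld length L = 4 in.
Required throat t_e = P_u / (φ × 0.6 F_EXX × L) = 33.9 / (0.75 × 0.6 × 70 × 4) = 0.269 in.
Required leg w = t_e / 0.707 = 0.3805 in → use 7/16 in.

w = 7/16 in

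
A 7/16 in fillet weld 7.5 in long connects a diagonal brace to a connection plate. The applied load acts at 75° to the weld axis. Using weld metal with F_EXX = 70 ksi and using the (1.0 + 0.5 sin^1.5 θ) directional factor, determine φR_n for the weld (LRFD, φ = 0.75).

t_e = 0.707 × 0.4375 = 0.3093 in; A_we = 0.3093 × 7.5 = 2.32 in².
Directional factor: 1.0 + 0.5 sin^1.5(75°) = 1.475.
F_nw = 0.6 × 70 × 1.475 = 61.94 ksi.
φR_n = 0.75 × 61.94 × 2.32 = 107.8 kip.

φR_n ≈ 108 kip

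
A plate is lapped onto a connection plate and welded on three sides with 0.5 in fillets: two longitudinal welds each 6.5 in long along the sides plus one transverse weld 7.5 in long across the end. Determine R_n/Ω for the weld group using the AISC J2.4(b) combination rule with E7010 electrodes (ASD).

E70XX → F_EXX = 70 ksi.
t_e = 0.707 × 0.5 = 0.3535 in.
R_nwl = 0.6 × 70 × 0.3535 × 13 = 193 kips (longitudinal, 2 welds).
R_nwt = 0.6 × 70 × 0.3535 × 7.5 = 111.4 kips (transverse, base value).
(i) R_nwl + R_nwt = 304.4 kips; (ii) 0.85 R_nwl + 1.5 R_nwt = 331.1 kips.
R_n = max = 331.1 kips [governs: (ii)]; R_n/Ω = 165.5 kips.

R_n/Ω ≈ 166 kips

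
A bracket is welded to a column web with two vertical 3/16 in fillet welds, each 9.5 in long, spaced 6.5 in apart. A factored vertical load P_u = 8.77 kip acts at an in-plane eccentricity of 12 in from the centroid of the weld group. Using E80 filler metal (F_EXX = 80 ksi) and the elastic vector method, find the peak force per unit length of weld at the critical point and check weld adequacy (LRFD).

f_max ≈ 2.06 kip/in; adequate

Total weld length L_w = 19 in. Treat welds as unit-width lines.
Polar moment about centroid: J = 2[d³/12 + d(b/2)²] = 2[9.5³/12 + 9.5×3.25²] = 343.6 in³.
Direct shear f_v = P/L_w = 8.77 / 19 = 0.4616 kip/in (vertical).
Torsion M = P·e = 8.77 × 12 = 105.24 kip·in.
Critical point at (x, y) = (3.25, 4.75) from centroid. f_tx = M·y/J = 1.455 kip/in; f_ty = M·x/J = 0.9955 kip/in.
Resultant f_max = √[f_tx² + (f_v + f_ty)²] = √[1.455² + (0.4616 + 0.9955)²] = 2.059 kip/in.
Capacity per unit length: φr_n = 0.75 × 0.6 × 80 × (0.707 × 0.1875) = 4.772 kip/in.
2.059 ≤ 4.772 → adequate.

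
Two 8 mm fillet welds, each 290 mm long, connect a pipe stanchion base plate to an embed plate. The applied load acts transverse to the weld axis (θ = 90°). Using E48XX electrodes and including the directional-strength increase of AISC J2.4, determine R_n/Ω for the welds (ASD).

R_n/Ω ≈ 709 kN

E48XX → F_EXX = 480 MPa.
t_e = 0.707 × 8 = 5.656 mm; A_we = 5.656 × 580 = 3280 mm².
Directional factor: 1.0 + 0.5 sin^1.5(90°) = 1.5.
F_nw = 0.6 × 480 × 1.5 = 432 MPa.
R_n/Ω = (432 × 3280) / 2.0 × 10⁻³ = 708.6 kN.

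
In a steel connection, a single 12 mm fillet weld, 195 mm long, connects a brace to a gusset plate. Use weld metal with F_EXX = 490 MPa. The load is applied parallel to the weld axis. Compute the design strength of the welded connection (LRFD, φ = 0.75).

Effective throat t_e = 0.707 × 12 = 8.484 mm.
Total length L = 195 mm; A_we = 8.484 × 195 = 1654 mm².
F_nw = 0.6 F_EXX = 0.6 × 490 = 294 MPa.
φR_n = 0.75 × 294 × 1654 × 10⁻³ = 364.8 kN.

φR_n ≈ 365 kN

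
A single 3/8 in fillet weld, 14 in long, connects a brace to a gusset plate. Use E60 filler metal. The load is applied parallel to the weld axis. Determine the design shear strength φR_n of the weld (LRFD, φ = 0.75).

φR_n ≈ 100 kip

E60XX → F_EXX = 60 ksi.
Effective throat t_e = 0.707 × 0.375 = 0.2651 in.
Total length L = 14 in; A_we = 0.2651 × 14 = 3.712 in².
F_nw = 0.6 F_EXX = 0.6 × 60 = 36 ksi.
φR_n = 0.75 × 36 × 3.712 = 100.2 kip.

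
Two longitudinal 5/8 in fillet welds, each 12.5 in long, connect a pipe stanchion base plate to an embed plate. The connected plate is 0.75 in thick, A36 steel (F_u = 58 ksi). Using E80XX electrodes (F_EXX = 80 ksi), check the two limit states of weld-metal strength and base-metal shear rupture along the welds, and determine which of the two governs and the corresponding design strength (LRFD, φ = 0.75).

φR_n ≈ 398 kips (weld metal governs)

t_e = 0.707 × 0.625 = 0.4419 in; L = 25 in.
Weld metal: φR_n = 0.75 × 0.6 × 80 × 0.4419 × 25 = 397.7 kips.
Base metal (shear rupture): φR_n = 0.75 × 0.6 × 58 × 0.75 × 25 = 489.4 kips.
Governing: weld metal.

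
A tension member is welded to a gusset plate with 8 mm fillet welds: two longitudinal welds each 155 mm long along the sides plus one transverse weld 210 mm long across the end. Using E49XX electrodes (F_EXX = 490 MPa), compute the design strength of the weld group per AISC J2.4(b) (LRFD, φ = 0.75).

φR_n ≈ 721 kN

t_e = 0.707 × 8 = 5.656 mm.
R_nwl = 0.6 × 490 × 5.656 × 310 × 10⁻³ = 515.5 kN (longitudinal, 2 welds).
R_nwt = 0.6 × 490 × 5.656 × 210 × 10⁻³ = 349.2 kN (transverse, base value).
(i) R_nwl + R_nwt = 864.7 kN; (ii) 0.85 R_nwl + 1.5 R_nwt = 962 kN.
R_n = max = 962 kN [governs: (ii)]; φR_n = 721.5 kN.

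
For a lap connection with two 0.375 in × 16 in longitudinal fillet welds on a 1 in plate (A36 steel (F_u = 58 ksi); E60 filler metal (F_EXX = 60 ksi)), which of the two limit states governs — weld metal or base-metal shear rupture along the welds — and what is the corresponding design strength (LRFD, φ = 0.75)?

t_e = 0.707 × 0.375 = 0.2651 in; L = 32 in.
Weld metal: φR_n = 0.75 × 0.6 × 60 × 0.2651 × 32 = 229.1 kip.
Base metal (shear rupture): φR_n = 0.75 × 0.6 × 58 × 1 × 32 = 835.2 kip.
Governing: weld metal.

φR_n ≈ 229 kip (weld metal governs)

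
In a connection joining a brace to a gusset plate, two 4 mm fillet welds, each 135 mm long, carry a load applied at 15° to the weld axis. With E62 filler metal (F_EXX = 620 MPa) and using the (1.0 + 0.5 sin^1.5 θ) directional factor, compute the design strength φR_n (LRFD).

t_e = 0.707 × 4 = 2.828 mm; A_we = 2.828 × 270 = 763.6 mm².
Directional factor: 1.0 + 0.5 sin^1.5(15°) = 1.066.
F_nw = 0.6 × 620 × 1.066 = 396.5 MPa.
φR_n = 0.75 × 396.5 × 763.6 × 10⁻³ = 227.1 kN.

φR_n ≈ 227 kN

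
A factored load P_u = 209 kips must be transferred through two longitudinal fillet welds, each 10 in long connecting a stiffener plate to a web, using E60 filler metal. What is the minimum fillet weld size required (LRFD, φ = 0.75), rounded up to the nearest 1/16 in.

w = 9/16 in

E60XX → F_EXX = 60 ksi.
Total weld length L = 20 in.
Required throat t_e = P_u / (φ × 0.6 F_EXX × L) = 209 / (0.75 × 0.6 × 60 × 20) = 0.387 in.
Required leg w = t_e / 0.707 = 0.5474 in → use 9/16 in.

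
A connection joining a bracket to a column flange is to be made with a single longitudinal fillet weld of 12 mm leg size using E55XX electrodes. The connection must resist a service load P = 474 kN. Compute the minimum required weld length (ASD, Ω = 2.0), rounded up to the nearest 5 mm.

E55XX → F_EXX = 550 MPa.
Throat t_e = 0.707 × 12 = 8.484 mm.
r_n/Ω = (0.6 × 550 × 8.484) / 2.0 = 1400 N/mm = 1.4 kN/mm.
L_req = P / (r_n/Ω) = 474 / 1.4 = 338.6 mm total.
Round up → use L = 340 mm.

L = 340 mm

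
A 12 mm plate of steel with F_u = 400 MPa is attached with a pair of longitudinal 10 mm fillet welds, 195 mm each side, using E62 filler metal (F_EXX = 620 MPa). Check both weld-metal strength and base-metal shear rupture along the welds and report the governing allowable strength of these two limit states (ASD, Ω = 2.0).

t_e = 0.707 × 10 = 7.07 mm; L = 390 mm.
Weld metal: R_n/Ω = (1/2.0) × 0.6 × 620 × 7.07 × 390 × 10⁻³ = 512.9 kN.
Base metal (shear rupture): R_n/Ω = (1/2.0) × 0.6 × 400 × 12 × 390 × 10⁻³ = 561.6 kN.
Governing: weld metal.

R_n/Ω ≈ 513 kN (weld metal governs)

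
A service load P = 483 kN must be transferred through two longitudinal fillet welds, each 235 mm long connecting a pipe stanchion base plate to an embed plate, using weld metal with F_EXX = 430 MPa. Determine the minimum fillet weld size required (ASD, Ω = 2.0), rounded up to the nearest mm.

w = 12 mm

Total weld length L = 470 mm.
Required throat t_e = P × Ω / (0.6 F_EXX × L) = 483 × 2.0 / (0.6 × 430 × 470 × 10⁻³) = 7.966 mm.
Required leg w = t_e / 0.707 = 11.27 mm → use 12 mm.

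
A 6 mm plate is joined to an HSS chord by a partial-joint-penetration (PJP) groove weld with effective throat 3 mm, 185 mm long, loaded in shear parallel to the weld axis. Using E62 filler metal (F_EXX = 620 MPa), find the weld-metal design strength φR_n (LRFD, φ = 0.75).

Effective throat (given) t_e = 3 mm.
A_we = 3 × 185 = 555 mm².
F_nw = 0.6 F_EXX = 372 MPa.
φR_n = 0.75 × 372 × 555 × 10⁻³ = 154.8 kN.

φR_n ≈ 155 kN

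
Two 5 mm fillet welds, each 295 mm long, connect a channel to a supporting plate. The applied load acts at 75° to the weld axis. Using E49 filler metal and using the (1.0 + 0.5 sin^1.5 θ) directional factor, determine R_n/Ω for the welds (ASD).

R_n/Ω ≈ 452 kN

E49XX → F_EXX = 490 MPa.
t_e = 0.707 × 5 = 3.535 mm; A_we = 3.535 × 590 = 2086 mm².
Directional factor: 1.0 + 0.5 sin^1.5(75°) = 1.475.
F_nw = 0.6 × 490 × 1.475 = 433.6 MPa.
R_n/Ω = (433.6 × 2086) / 2.0 × 10⁻³ = 452.1 kN.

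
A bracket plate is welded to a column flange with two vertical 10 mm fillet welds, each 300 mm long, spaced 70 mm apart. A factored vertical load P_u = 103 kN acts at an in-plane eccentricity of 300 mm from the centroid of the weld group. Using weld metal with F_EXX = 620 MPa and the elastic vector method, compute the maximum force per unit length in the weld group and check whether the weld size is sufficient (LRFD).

Total weld length L_w = 600 mm. Treat welds as unit-width lines.
Polar moment about centroid: J = 2[d³/12 + d(b/2)²] = 2[300³/12 + 300×35²] = 5235000 mm³.
Direct shear f_v = P/L_w = 103×10³ / 600 = 171.7 N/mm (vertical).
Torsion M = P·e = 103×10³ × 300 = 30900000 N·mm.
Critical point at (x, y) = (35, 150) from centroid. f_tx = M·y/J = 885.4 N/mm; f_ty = M·x/J = 206.6 N/mm.
Resultant f_max = √[f_tx² + (f_v + f_ty)²] = √[885.4² + (171.7 + 206.6)²] = 962.8 N/mm.
Capacity per unit length: φr_n = 0.75 × 0.6 × 620 × (0.707 × 10) = 1973 N/mm.
962.8 ≤ 1973 → adequate.

f_max ≈ 963 N/mm; adequate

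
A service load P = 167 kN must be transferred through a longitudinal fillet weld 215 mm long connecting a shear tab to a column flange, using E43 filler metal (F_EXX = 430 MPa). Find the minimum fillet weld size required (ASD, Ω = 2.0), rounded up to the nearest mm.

Total weld length L = 215 mm.
Required throat t_e = P × Ω / (0.6 F_EXX × L) = 167 × 2.0 / (0.6 × 430 × 215 × 10⁻³) = 6.021 mm.
Required leg w = t_e / 0.707 = 8.517 mm → use 9 mm.

w = 9 mm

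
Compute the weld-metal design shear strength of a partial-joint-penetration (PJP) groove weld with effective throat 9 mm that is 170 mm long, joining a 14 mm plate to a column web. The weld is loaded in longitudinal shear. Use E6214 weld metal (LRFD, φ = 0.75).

φR_n ≈ 427 kN

E62XX → F_EXX = 620 MPa.
Effective throat (given) t_e = 9 mm.
A_we = 9 × 170 = 1530 mm².
F_nw = 0.6 F_EXX = 372 MPa.
φR_n = 0.75 × 372 × 1530 × 10⁻³ = 426.9 kN.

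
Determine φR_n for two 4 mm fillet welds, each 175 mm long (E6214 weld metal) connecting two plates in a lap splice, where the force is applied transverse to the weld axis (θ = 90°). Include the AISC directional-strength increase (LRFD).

E62XX → F_EXX = 620 MPa.
t_e = 0.707 × 4 = 2.828 mm; A_we = 2.828 × 350 = 989.8 mm².
Directional factor: 1.0 + 0.5 sin^1.5(90°) = 1.5.
F_nw = 0.6 × 620 × 1.5 = 558 MPa.
φR_n = 0.75 × 558 × 989.8 × 10⁻³ = 414.2 kN.

φR_n ≈ 414 kN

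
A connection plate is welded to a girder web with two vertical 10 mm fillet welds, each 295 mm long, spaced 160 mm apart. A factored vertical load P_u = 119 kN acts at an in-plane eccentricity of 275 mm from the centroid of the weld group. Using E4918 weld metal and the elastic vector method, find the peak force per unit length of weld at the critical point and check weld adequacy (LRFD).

f_max ≈ 798 N/mm; adequate

E49XX → F_EXX = 490 MPa.
Total weld length L_w = 590 mm. Treat welds as unit-width lines.
Polar moment about centroid: J = 2[d³/12 + d(b/2)²] = 2[295³/12 + 295×80²] = 8055000 mm³.
Direct shear f_v = P/L_w = 119×10³ / 590 = 201.7 N/mm (vertical).
Torsion M = P·e = 119×10³ × 275 = 32725000 N·mm.
Critical point at (x, y) = (80, 147.5) from centroid. f_tx = M·y/J = 599.3 N/mm; f_ty = M·x/J = 325 N/mm.
Resultant f_max = √[f_tx² + (f_v + f_ty)²] = √[599.3² + (201.7 + 325)²] = 797.8 N/mm.
Capacity per unit length: φr_n = 0.75 × 0.6 × 490 × (0.707 × 10) = 1559 N/mm.
797.8 ≤ 1559 → adequate.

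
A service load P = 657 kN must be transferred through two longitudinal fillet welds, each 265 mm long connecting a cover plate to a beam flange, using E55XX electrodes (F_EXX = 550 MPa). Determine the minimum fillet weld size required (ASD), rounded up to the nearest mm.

w = 11 mm

Total weld length L = 530 mm.
Required throat t_e = P × Ω / (0.6 F_EXX × L) = 657 × 2.0 / (0.6 × 550 × 530 × 10⁻³) = 7.513 mm.
Required leg w = t_e / 0.707 = 10.63 mm → use 11 mm.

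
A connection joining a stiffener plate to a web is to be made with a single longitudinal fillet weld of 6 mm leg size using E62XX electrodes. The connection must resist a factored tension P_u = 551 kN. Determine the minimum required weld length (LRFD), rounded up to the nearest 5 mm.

E62XX → F_EXX = 620 MPa.
Throat t_e = 0.707 × 6 = 4.242 mm.
φr_n = 0.75 × 0.6 × 620 × 4.242 × 10⁻³ = 1.184 kN/mm.
L_req = P_u / φr_n = 551 / 1.184 = 465.6 mm total.
Round up → use L = 470 mm.

L = 470 mm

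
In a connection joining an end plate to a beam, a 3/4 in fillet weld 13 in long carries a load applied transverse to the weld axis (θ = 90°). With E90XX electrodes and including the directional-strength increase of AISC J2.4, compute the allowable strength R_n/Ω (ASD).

E90XX → F_EXX = 90 ksi.
t_e = 0.707 × 0.75 = 0.5302 in; A_we = 0.5302 × 13 = 6.893 in².
Directional factor: 1.0 + 0.5 sin^1.5(90°) = 1.5.
F_nw = 0.6 × 90 × 1.5 = 81 ksi.
R_n/Ω = (81 × 6.893) / 2.0 = 279.2 kips.

R_n/Ω ≈ 279 kips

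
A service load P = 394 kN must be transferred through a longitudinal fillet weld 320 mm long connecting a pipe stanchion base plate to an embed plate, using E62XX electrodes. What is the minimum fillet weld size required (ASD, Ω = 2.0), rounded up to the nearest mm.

w = 10 mm

E62XX → F_EXX = 620 MPa.
Total weld length L = 320 mm.
Required throat t_e = P × Ω / (0.6 F_EXX × L) = 394 × 2.0 / (0.6 × 620 × 320 × 10⁻³) = 6.62 mm.
Required leg w = t_e / 0.707 = 9.363 mm → use 10 mm.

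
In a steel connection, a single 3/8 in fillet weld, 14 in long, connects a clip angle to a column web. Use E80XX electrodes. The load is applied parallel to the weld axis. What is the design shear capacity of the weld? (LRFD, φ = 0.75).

φR_n ≈ 134 kips

E80XX → F_EXX = 80 ksi.
Effective throat t_e = 0.707 × 0.375 = 0.2651 in.
Total length L = 14 in; A_we = 0.2651 × 14 = 3.712 in².
F_nw = 0.6 F_EXX = 0.6 × 80 = 48 ksi.
φR_n = 0.75 × 48 × 3.712 = 133.6 kips.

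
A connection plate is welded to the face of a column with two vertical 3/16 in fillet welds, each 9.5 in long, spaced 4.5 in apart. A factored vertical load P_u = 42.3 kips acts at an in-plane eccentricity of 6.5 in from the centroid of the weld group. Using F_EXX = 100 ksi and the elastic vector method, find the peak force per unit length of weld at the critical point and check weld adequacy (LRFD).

f_max ≈ 7.28 kip/in; NOT adequate

Total weld length L_w = 19 in. Treat welds as unit-width lines.
Polar moment about centroid: J = 2[d³/12 + d(b/2)²] = 2[9.5³/12 + 9.5×2.25²] = 239.1 in³.
Direct shear f_v = P/L_w = 42.3 / 19 = 2.226 kip/in (vertical).
Torsion M = P·e = 42.3 × 6.5 = 274.95 kip·in.
Critical point at (x, y) = (2.25, 4.75) from centroid. f_tx = M·y/J = 5.463 kip/in; f_ty = M·x/J = 2.588 kip/in.
Resultant f_max = √[f_tx² + (f_v + f_ty)²] = √[5.463² + (2.226 + 2.588)²] = 7.281 kip/in.
Capacity per unit length: φr_n = 0.75 × 0.6 × 100 × (0.707 × 0.1875) = 5.965 kip/in.
7.281 > 5.965 → NOT adequate.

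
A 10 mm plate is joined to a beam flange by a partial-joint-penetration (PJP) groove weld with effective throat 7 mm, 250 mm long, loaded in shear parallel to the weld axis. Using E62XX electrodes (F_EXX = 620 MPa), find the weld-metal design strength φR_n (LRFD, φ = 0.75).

φR_n ≈ 488 kN

Effective throat (given) t_e = 7 mm.
A_we = 7 × 250 = 1750 mm².
F_nw = 0.6 F_EXX = 372 MPa.
φR_n = 0.75 × 372 × 1750 × 10⁻³ = 488.2 kN.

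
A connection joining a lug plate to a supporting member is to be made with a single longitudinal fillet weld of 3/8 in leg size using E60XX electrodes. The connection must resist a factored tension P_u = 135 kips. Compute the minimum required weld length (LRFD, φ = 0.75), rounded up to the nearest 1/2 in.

E60XX → F_EXX = 60 ksi.
Throat t_e = 0.707 × 0.375 = 0.2651 in.
φr_n = 0.75 × 0.6 × 60 × 0.2651 = 7.158 kips/in.
L_req = P_u / φr_n = 135 / 7.158 = 18.86 in total.
Round up → use L = 19 in.

L = 19 in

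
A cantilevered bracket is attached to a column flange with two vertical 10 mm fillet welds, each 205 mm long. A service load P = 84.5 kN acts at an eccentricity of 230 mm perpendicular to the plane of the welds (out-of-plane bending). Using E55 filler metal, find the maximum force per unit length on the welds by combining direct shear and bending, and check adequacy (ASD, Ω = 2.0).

f_max ≈ 1400 N/mm; NOT adequate

E55XX → F_EXX = 550 MPa.
L_w = 2 × 205 = 410 mm; section modulus (unit throat) S = 2 × L²/6 = 14010 mm².
Direct shear f_v = P/L_w = 84.5×10³/410 = 206.1 N/mm.
Moment M = P × e = 84.5×10³ × 230 = 19435000 N·mm; bending f_b = M/S = 1387 N/mm.
f_max = √(f_v² + f_b²) = √(206.1² + 1387²) = 1403 N/mm.
r_n/Ω = (1/2.0) × 0.6 × 550 × (0.707 × 10) = 1167 N/mm → NOT adequate.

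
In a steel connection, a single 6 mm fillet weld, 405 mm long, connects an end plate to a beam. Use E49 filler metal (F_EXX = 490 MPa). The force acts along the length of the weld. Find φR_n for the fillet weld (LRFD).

Effective throat t_e = 0.707 × 6 = 4.242 mm.
Total length L = 405 mm; A_we = 4.242 × 405 = 1718 mm².
F_nw = 0.6 F_EXX = 0.6 × 490 = 294 MPa.
φR_n = 0.75 × 294 × 1718 × 10⁻³ = 378.8 kN.

φR_n ≈ 379 kN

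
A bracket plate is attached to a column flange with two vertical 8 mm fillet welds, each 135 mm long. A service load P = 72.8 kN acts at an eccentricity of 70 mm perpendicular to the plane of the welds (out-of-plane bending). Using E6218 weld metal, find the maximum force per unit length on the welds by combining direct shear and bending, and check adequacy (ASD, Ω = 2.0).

f_max ≈ 881 N/mm; adequate

E62XX → F_EXX = 620 MPa.
L_w = 2 × 135 = 270 mm; section modulus (unit throat) S = 2 × L²/6 = 6075 mm².
Direct shear f_v = P/L_w = 72.8×10³/270 = 269.6 N/mm.
Moment M = P × e = 72.8×10³ × 70 = 5096000 N·mm; bending f_b = M/S = 838.8 N/mm.
f_max = √(f_v² + f_b²) = √(269.6² + 838.8²) = 881.1 N/mm.
r_n/Ω = (1/2.0) × 0.6 × 620 × (0.707 × 8) = 1052 N/mm → adequate.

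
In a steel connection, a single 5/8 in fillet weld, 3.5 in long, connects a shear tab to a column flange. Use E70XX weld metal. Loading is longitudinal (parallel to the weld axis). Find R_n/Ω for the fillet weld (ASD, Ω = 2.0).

R_n/Ω ≈ 32.5 kips

E70XX → F_EXX = 70 ksi.
Effective throat t_e = 0.707 × 0.625 = 0.4419 in.
Total length L = 3.5 in; A_we = 0.4419 × 3.5 = 1.547 in².
F_nw = 0.6 F_EXX = 0.6 × 70 = 42 ksi.
R_n = 42 × 1.547 = 64.96 kips; R_n/Ω = 64.96/2.0 = 32.48 kips.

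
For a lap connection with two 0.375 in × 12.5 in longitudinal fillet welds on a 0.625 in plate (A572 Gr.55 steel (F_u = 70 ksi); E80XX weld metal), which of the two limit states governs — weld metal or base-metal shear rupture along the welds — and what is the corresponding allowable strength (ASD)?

E80XX → F_EXX = 80 ksi.
t_e = 0.707 × 0.375 = 0.2651 in; L = 25 in.
Weld metal: R_n/Ω = (1/2.0) × 0.6 × 80 × 0.2651 × 25 = 159.1 kips.
Base metal (shear rupture): R_n/Ω = (1/2.0) × 0.6 × 70 × 0.625 × 25 = 328.1 kips.
Governing: weld metal.

R_n/Ω ≈ 159 kips (weld metal governs)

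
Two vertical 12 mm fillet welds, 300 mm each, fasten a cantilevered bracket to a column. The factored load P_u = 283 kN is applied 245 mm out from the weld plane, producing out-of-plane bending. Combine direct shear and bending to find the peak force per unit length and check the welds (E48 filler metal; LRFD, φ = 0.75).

E48XX → F_EXX = 480 MPa.
L_w = 2 × 300 = 600 mm; section modulus (unit throat) S = 2 × L²/6 = 30000 mm².
Direct shear f_v = P/L_w = 283×10³/600 = 471.7 N/mm.
Moment M = P × e = 283×10³ × 245 = 69335000 N·mm; bending f_b = M/S = 2311 N/mm.
f_max = √(f_v² + f_b²) = √(471.7² + 2311²) = 2359 N/mm.
φr_n = 0.75 × 0.6 × 480 × (0.707 × 12) = 1833 N/mm → NOT adequate.

f_max ≈ 2360 N/mm; NOT adequate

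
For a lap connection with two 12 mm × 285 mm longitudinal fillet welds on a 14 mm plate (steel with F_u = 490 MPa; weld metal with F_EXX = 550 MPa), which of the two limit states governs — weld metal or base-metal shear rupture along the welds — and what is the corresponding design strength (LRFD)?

t_e = 0.707 × 12 = 8.484 mm; L = 570 mm.
Weld metal: φR_n = 0.75 × 0.6 × 550 × 8.484 × 570 × 10⁻³ = 1197 kN.
Base metal (shear rupture): φR_n = 0.75 × 0.6 × 490 × 14 × 570 × 10⁻³ = 1760 kN.
Governing: weld metal.

φR_n ≈ 1200 kN (weld metal governs)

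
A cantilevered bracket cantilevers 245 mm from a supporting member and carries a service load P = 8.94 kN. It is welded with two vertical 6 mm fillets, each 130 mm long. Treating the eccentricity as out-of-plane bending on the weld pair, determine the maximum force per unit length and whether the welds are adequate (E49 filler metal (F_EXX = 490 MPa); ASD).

L_w = 2 × 130 = 260 mm; section modulus (unit throat) S = 2 × L²/6 = 5633 mm².
Direct shear f_v = P/L_w = 8.94×10³/260 = 34.38 N/mm.
Moment M = P × e = 8.94×10³ × 245 = 2190300 N·mm; bending f_b = M/S = 388.8 N/mm.
f_max = √(f_v² + f_b²) = √(34.38² + 388.8²) = 390.3 N/mm.
r_n/Ω = (1/2.0) × 0.6 × 490 × (0.707 × 6) = 623.6 N/mm → adequate.

f_max ≈ 390 N/mm; adequate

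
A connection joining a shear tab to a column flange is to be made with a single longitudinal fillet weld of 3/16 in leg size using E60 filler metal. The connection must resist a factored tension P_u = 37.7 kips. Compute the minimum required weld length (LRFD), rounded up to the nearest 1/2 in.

E60XX → F_EXX = 60 ksi.
Throat t_e = 0.707 × 0.1875 = 0.1326 in.
φr_n = 0.75 × 0.6 × 60 × 0.1326 = 3.579 kips/in.
L_req = P_u / φr_n = 37.7 / 3.579 = 10.53 in total.
Round up → use L = 11 in.

L = 11 in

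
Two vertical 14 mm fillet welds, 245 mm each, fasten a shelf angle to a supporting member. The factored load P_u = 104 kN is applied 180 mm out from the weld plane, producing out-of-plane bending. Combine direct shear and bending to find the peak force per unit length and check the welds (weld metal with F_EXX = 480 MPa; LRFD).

L_w = 2 × 245 = 490 mm; section modulus (unit throat) S = 2 × L²/6 = 20010 mm².
Direct shear f_v = P/L_w = 104×10³/490 = 212.2 N/mm.
Moment M = P × e = 104×10³ × 180 = 18720000 N·mm; bending f_b = M/S = 935.6 N/mm.
f_max = √(f_v² + f_b²) = √(212.2² + 935.6²) = 959.4 N/mm.
φr_n = 0.75 × 0.6 × 480 × (0.707 × 14) = 2138 N/mm → adequate.

f_max ≈ 959 N/mm; adequate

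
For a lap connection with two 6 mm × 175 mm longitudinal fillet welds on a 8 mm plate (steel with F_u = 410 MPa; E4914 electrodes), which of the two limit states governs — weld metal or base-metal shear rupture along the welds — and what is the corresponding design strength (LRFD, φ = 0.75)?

E49XX → F_EXX = 490 MPa.
t_e = 0.707 × 6 = 4.242 mm; L = 350 mm.
Weld metal: φR_n = 0.75 × 0.6 × 490 × 4.242 × 350 × 10⁻³ = 327.4 kN.
Base metal (shear rupture): φR_n = 0.75 × 0.6 × 410 × 8 × 350 × 10⁻³ = 516.6 kN.
Governing: weld metal.

φR_n ≈ 327 kN (weld metal governs)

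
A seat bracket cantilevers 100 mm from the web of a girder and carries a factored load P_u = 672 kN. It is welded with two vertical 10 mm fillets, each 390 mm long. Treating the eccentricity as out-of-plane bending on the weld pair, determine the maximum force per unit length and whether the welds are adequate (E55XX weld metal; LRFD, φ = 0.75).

E55XX → F_EXX = 550 MPa.
L_w = 2 × 390 = 780 mm; section modulus (unit throat) S = 2 × L²/6 = 50700 mm².
Direct shear f_v = P/L_w = 672×10³/780 = 861.5 N/mm.
Moment M = P × e = 672×10³ × 100 = 67200000 N·mm; bending f_b = M/S = 1325 N/mm.
f_max = √(f_v² + f_b²) = √(861.5² + 1325²) = 1581 N/mm.
φr_n = 0.75 × 0.6 × 550 × (0.707 × 10) = 1750 N/mm → adequate.

f_max ≈ 1580 N/mm; adequate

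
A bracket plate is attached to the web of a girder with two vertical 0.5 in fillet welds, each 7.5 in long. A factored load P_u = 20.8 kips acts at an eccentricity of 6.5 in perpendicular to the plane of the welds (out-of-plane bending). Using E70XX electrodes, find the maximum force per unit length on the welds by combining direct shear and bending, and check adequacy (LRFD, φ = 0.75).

E70XX → F_EXX = 70 ksi.
L_w = 2 × 7.5 = 15 in; section modulus (unit throat) S = 2 × L²/6 = 18.75 in².
Direct shear f_v = P/L_w = 20.8/15 = 1.387 kip/in.
Moment M = P × e = 20.8 × 6.5 = 135.2 kip·in; bending f_b = M/S = 7.211 kip/in.
f_max = √(f_v² + f_b²) = √(1.387² + 7.211²) = 7.343 kip/in.
φr_n = 0.75 × 0.6 × 70 × (0.707 × 0.5) = 11.14 kip/in → adequate.

f_max ≈ 7.34 kip/in; adequate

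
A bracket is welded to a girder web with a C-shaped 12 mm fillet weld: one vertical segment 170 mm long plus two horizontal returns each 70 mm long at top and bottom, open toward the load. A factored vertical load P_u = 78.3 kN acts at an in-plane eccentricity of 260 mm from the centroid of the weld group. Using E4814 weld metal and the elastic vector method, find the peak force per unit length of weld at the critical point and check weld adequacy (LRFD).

f_max ≈ 1460 N/mm; adequate

E48XX → F_EXX = 480 MPa.
Total weld length L_w = 310 mm. Treat welds as unit-width lines.
Centroid: x̄ = 2×70×35 / 310 = 15.81 mm from the vertical weld.
Polar moment about centroid: J = I_x + I_y = [170³/12 + 2×70×85²] + [170×15.81² + 2(70³/12 + 70×19.19²)] = 1572000 mm³.
Direct shear f_v = P/L_w = 78.3×10³ / 310 = 252.6 N/mm (vertical).
Torsion M = P·e = 78.3×10³ × 260 = 20358000 N·mm.
Critical point at (x, y) = (54.19, 85) from centroid. f_tx = M·y/J = 1101 N/mm; f_ty = M·x/J = 701.8 N/mm.
Resultant f_max = √[f_tx² + (f_v + f_ty)²] = √[1101² + (252.6 + 701.8)²] = 1457 N/mm.
Capacity per unit length: φr_n = 0.75 × 0.6 × 480 × (0.707 × 12) = 1833 N/mm.
1457 ≤ 1833 → adequate.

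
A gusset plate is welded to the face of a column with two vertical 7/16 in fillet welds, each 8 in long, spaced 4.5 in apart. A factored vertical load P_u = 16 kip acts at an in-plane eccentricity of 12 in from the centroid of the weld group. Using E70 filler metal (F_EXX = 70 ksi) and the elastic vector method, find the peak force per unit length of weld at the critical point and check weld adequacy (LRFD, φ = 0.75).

f_max ≈ 5.85 kip/in; adequate

Total weld length L_w = 16 in. Treat welds as unit-width lines.
Polar moment about centroid: J = 2[d³/12 + d(b/2)²] = 2[8³/12 + 8×2.25²] = 166.3 in³.
Direct shear f_v = P/L_w = 16 / 16 = 1 kip/in (vertical).
Torsion M = P·e = 16 × 12 = 192 kip·in.
Critical point at (x, y) = (2.25, 4) from centroid. f_tx = M·y/J = 4.617 kip/in; f_ty = M·x/J = 2.597 kip/in.
Resultant f_max = √[f_tx² + (f_v + f_ty)²] = √[4.617² + (1 + 2.597)²] = 5.853 kip/in.
Capacity per unit length: φr_n = 0.75 × 0.6 × 70 × (0.707 × 0.4375) = 9.743 kip/in.
5.853 ≤ 9.743 → adequate.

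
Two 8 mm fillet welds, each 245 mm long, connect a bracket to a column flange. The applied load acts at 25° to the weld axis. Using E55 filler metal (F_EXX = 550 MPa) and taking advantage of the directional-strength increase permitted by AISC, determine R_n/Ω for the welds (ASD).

R_n/Ω ≈ 520 kN

t_e = 0.707 × 8 = 5.656 mm; A_we = 5.656 × 490 = 2771 mm².
Directional factor: 1.0 + 0.5 sin^1.5(25°) = 1.137.
F_nw = 0.6 × 550 × 1.137 = 375.3 MPa.
R_n/Ω = (375.3 × 2771) / 2.0 × 10⁻³ = 520.1 kN.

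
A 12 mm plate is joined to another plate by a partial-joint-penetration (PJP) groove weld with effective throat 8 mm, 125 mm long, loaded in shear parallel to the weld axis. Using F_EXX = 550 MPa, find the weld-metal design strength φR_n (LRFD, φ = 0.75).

φR_n ≈ 248 kN

Effective throat (given) t_e = 8 mm.
A_we = 8 × 125 = 1000 mm².
F_nw = 0.6 F_EXX = 330 MPa.
φR_n = 0.75 × 330 × 1000 × 10⁻³ = 247.5 kN.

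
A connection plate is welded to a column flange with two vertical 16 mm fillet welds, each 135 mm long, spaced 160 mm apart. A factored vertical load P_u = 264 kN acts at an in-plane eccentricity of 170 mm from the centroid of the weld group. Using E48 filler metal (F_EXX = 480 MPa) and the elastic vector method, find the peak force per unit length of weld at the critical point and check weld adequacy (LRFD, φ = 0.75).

f_max ≈ 3010 N/mm; NOT adequate

Total weld length L_w = 270 mm. Treat welds as unit-width lines.
Polar moment about centroid: J = 2[d³/12 + d(b/2)²] = 2[135³/12 + 135×80²] = 2138000 mm³.
Direct shear f_v = P/L_w = 264×10³ / 270 = 977.8 N/mm (vertical).
Torsion M = P·e = 264×10³ × 170 = 44880000 N·mm.
Critical point at (x, y) = (80, 67.5) from centroid. f_tx = M·y/J = 1417 N/mm; f_ty = M·x/J = 1679 N/mm.
Resultant f_max = √[f_tx² + (f_v + f_ty)²] = √[1417² + (977.8 + 1679)²] = 3011 N/mm.
Capacity per unit length: φr_n = 0.75 × 0.6 × 480 × (0.707 × 16) = 2443 N/mm.
3011 > 2443 → NOT adequate.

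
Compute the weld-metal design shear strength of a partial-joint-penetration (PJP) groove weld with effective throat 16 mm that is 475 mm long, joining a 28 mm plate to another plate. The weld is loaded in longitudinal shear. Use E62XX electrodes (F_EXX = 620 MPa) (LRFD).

φR_n ≈ 2120 kN

Effective throat (given) t_e = 16 mm.
A_we = 16 × 475 = 7600 mm².
F_nw = 0.6 F_EXX = 372 MPa.
φR_n = 0.75 × 372 × 7600 × 10⁻³ = 2120 kN.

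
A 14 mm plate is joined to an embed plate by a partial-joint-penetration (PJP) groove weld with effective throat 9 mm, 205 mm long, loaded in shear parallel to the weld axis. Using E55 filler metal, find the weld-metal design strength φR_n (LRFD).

φR_n ≈ 457 kN

E55XX → F_EXX = 550 MPa.
Effective throat (given) t_e = 9 mm.
A_we = 9 × 205 = 1845 mm².
F_nw = 0.6 F_EXX = 330 MPa.
φR_n = 0.75 × 330 × 1845 × 10⁻³ = 456.6 kN.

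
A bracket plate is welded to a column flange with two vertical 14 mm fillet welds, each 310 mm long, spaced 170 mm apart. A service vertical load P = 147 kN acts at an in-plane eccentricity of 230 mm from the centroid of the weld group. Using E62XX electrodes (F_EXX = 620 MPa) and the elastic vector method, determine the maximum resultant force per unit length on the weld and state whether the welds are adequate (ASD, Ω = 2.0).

f_max ≈ 775 N/mm; adequate

Total weld length L_w = 620 mm. Treat welds as unit-width lines.
Polar moment about centroid: J = 2[d³/12 + d(b/2)²] = 2[310³/12 + 310×85²] = 9445000 mm³.
Direct shear f_v = P/L_w = 147×10³ / 620 = 237.1 N/mm (vertical).
Torsion M = P·e = 147×10³ × 230 = 33810000 N·mm.
Critical point at (x, y) = (85, 155) from centroid. f_tx = M·y/J = 554.9 N/mm; f_ty = M·x/J = 304.3 N/mm.
Resultant f_max = √[f_tx² + (f_v + f_ty)²] = √[554.9² + (237.1 + 304.3)²] = 775.2 N/mm.
Capacity per unit length: r_n/Ω = (1/2.0) × 0.6 × 620 × (0.707 × 14) = 1841 N/mm.
775.2 ≤ 1841 → adequate.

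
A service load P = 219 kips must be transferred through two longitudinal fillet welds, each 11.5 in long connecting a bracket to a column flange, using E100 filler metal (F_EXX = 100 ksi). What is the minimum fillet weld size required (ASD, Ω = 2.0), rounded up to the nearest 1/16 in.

w = 1/2 in

Total weld length L = 23 in.
Required throat t_e = P × Ω / (0.6 F_EXX × L) = 219 × 2.0 / (0.6 × 100 × 23) = 0.3174 in.
Required leg w = t_e / 0.707 = 0.4489 in → use 1/2 in.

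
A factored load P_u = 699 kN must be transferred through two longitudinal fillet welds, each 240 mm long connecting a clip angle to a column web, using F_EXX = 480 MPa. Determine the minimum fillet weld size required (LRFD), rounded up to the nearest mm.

w = 10 mm

Total weld length L = 480 mm.
Required throat t_e = P_u / (φ × 0.6 F_EXX × L) = 699 / (0.75 × 0.6 × 480 × 480 × 10⁻³) = 6.742 mm.
Required leg w = t_e / 0.707 = 9.536 mm → use 10 mm.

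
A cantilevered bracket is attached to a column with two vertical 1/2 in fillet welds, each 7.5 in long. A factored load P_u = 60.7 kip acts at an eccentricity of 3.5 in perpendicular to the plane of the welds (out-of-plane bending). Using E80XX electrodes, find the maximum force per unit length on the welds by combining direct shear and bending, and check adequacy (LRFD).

E80XX → F_EXX = 80 ksi.
L_w = 2 × 7.5 = 15 in; section modulus (unit throat) S = 2 × L²/6 = 18.75 in².
Direct shear f_v = P/L_w = 60.7/15 = 4.047 kip/in.
Moment M = P × e = 60.7 × 3.5 = 212.45 kip·in; bending f_b = M/S = 11.33 kip/in.
f_max = √(f_v² + f_b²) = √(4.047² + 11.33²) = 12.03 kip/in.
φr_n = 0.75 × 0.6 × 80 × (0.707 × 0.5) = 12.73 kip/in → adequate.

f_max ≈ 12 kip/in; adequate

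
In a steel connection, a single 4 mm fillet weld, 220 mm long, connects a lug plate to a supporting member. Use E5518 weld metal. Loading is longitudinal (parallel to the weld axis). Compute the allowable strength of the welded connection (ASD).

E55XX → F_EXX = 550 MPa.
Effective throat t_e = 0.707 × 4 = 2.828 mm.
Total length L = 220 mm; A_we = 2.828 × 220 = 622.2 mm².
F_nw = 0.6 F_EXX = 0.6 × 550 = 330 MPa.
R_n = 330 × 622.2 × 10⁻³ = 205.3 kN; R_n/Ω = 205.3/2.0 = 102.7 kN.

R_n/Ω ≈ 103 kN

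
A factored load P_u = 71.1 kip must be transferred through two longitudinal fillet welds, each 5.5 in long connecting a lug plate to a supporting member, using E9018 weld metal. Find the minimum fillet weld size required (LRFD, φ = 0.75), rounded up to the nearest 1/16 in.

E90XX → F_EXX = 90 ksi.
Total weld length L = 11 in.
Required throat t_e = P_u / (φ × 0.6 F_EXX × L) = 71.1 / (0.75 × 0.6 × 90 × 11) = 0.1596 in.
Required leg w = t_e / 0.707 = 0.2257 in → use 1/4 in.

w = 1/4 in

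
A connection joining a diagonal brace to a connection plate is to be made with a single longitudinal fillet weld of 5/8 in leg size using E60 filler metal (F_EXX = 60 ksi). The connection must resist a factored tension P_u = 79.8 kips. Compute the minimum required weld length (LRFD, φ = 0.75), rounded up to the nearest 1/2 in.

L = 7 in

Throat t_e = 0.707 × 0.625 = 0.4419 in.
φr_n = 0.75 × 0.6 × 60 × 0.4419 = 11.93 kips/in.
L_req = P_u / φr_n = 79.8 / 11.93 = 6.689 in total.
Round up → use L = 7 in.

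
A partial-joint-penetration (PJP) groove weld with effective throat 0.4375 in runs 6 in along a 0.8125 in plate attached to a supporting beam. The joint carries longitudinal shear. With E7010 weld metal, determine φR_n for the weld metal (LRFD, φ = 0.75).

φR_n ≈ 82.7 kips

E70XX → F_EXX = 70 ksi.
Effective throat (given) t_e = 0.4375 in.
A_we = 0.4375 × 6 = 2.625 in².
F_nw = 0.6 F_EXX = 42 ksi.
φR_n = 0.75 × 42 × 2.625 = 82.69 kips.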